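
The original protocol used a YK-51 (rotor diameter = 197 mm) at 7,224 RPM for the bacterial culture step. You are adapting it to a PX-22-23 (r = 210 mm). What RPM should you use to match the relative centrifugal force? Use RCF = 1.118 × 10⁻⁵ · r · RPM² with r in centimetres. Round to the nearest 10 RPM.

4950 RPM

Original rotor: r = 197 mm / 2 = 98.5 mm = 9.85 cm
RCF = 1.118 × 10⁻⁵ × r × N²
RCF_original = 1.118 × 10⁻⁵ × 9.85 × (7224)² = 1.118 × 10⁻⁵ × 9.85 × 52,186,176 ≈ 5,746.9 × g
Your rotor: r = 210 mm = 21.0 cm
5,746.9 = 1.118 × 10⁻⁵ × 21 × N²
N² = 5,746.9 / (23.478 × 10⁻⁵) = 24,477,809
N ≈ √24,477,809 ≈ 4,947.5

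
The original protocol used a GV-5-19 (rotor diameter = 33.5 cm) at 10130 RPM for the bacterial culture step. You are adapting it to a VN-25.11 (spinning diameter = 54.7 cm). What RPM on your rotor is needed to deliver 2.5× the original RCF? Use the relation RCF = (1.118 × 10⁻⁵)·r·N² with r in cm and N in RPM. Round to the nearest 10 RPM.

12530 RPM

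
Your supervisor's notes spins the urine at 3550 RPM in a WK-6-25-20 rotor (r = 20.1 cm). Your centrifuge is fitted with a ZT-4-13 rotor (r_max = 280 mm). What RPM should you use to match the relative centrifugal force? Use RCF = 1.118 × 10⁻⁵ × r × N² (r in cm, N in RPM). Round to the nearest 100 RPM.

≈ 3000 RPM

RCF_original = 1.118 × 10⁻⁵ × 20.1 × (3550)² = 1.118 × 10⁻⁵ × 20.1 × 12,602,500 ≈ 2,832 × g
Your rotor: r = 280 mm = 28.0 cm
2,832 = 1.118 × 10⁻⁵ × 28 × N²
N² = 2,832 / (31.304 × 10⁻⁵) = 9,046,767
N ≈ √9,046,767 ≈ 3,007.8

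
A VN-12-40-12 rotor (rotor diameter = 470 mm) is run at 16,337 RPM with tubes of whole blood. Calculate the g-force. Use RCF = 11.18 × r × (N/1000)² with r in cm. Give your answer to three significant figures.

r = 470 mm / 2 = 235 mm = 23.5 cm
RCF = 11.18 × 23.5 × (16.337)² = 11.18 × 23.5 × 266.897569 ≈ 70,122 × g

≈ 70100 ×g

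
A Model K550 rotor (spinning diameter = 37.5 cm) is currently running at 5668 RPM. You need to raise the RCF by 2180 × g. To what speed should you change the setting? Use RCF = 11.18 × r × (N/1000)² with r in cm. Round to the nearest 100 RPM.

r = 37.5 / 2 = 18.75 cm
Current RCF = 11.18 × 18.75 × (5.668)² = 11.18 × 18.75 × 32.126224 ≈ 6,734.5 × g
Target RCF = 6,734.5 + 2,180 = 8,914.5 × g
(N/1000)² = 8,914.5 / 209.625 = 42.52594
N = 1000 × √42.52594 ≈ 6,521.2

6500 RPM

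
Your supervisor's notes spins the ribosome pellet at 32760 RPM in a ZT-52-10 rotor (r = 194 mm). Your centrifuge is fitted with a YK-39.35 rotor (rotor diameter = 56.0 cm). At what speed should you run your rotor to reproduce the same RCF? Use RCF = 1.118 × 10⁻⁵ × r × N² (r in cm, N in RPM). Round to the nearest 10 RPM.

Original rotor: r = 194 mm = 19.4 cm
RCF_original = 1.118 × 10⁻⁵ × 19.4 × (32760)² = 1.118 × 10⁻⁵ × 19.4 × 1,073,217,600 ≈ 232,772.3 × g
Your rotor: r = 56.0 / 2 = 28 cm
232,772.3 = 1.118 × 10⁻⁵ × 28 × N²
N² = 232,772.3 / (31.304 × 10⁻⁵) = 743,586,443
N ≈ √743,586,443 ≈ 27,268.8

27270 RPM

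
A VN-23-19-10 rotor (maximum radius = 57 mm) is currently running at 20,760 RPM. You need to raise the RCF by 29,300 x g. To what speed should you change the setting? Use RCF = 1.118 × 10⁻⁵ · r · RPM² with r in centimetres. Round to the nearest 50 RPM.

r = 57 mm = 5.7 cm
Current RCF = 1.118 × 10⁻⁵ × 5.7 × (20760)² = 1.118 × 10⁻⁵ × 5.7 × 430,977,600 ≈ 27,464.5 × g
Target RCF = 27,464.5 + 29,300 = 56,764.5 × g
N² = 56,764.5 / (6.3726 × 10⁻⁵) = 890,758,874
N ≈ √890,758,874 ≈ 29,845.6

N₂ ≈ 29850 RPM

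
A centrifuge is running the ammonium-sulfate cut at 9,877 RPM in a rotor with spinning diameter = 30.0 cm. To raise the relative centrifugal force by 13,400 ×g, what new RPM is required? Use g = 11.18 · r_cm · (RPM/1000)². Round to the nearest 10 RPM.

r = 30.0 / 2 = 15 cm
Current RCF = 11.18 × 15 × (9.877)² = 11.18 × 15 × 97.555129 ≈ 16,360 × g
Target RCF = 16,360 + 13,400 = 29,760 × g
(N/1000)² = 29,760 / 167.7 = 177.4597
N = 1000 × √177.4597 ≈ 13,321.4

13320 RPM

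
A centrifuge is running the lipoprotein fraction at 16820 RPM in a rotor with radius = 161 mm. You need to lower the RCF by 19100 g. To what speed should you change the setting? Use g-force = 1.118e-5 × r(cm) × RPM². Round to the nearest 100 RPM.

r = 161 mm = 16.1 cm
Current RCF = 1.118 × 10⁻⁵ × 16.1 × (16820)² = 1.118 × 10⁻⁵ × 16.1 × 282,912,400 ≈ 50,923.7 × g
Target RCF = 50,923.7 − 19,100 = 31,823.7 × g
N² = 31,823.7 / (17.9998 × 10⁻⁵) = 176,800,298
N ≈ √176,800,298 ≈ 13,296.6

13300 RPM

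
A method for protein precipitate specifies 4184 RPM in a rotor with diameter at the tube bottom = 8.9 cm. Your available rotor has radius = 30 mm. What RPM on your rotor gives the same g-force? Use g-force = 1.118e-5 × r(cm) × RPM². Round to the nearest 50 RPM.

Original rotor: r = 8.9 / 2 = 4.45 cm
RCF_original = 1.118 × 10⁻⁵ × 4.45 × (4184)² = 1.118 × 10⁻⁵ × 4.45 × 17,505,856 ≈ 870.9 × g
Your rotor: r = 30 mm = 3.0 cm
870.9 = 1.118 × 10⁻⁵ × 3 × N²
N² = 870.9 / (3.354 × 10⁻⁵) = 25,966,011
N ≈ √25,966,011 ≈ 5,095.7

≈ 5100 RPM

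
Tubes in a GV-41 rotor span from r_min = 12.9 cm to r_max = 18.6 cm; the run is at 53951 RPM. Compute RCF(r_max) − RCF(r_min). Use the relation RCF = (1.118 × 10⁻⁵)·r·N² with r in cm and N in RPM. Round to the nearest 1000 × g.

RCF_max = 1.118 × 10⁻⁵ × 18.6 × (53951)² = 1.118 × 10⁻⁵ × 18.6 × 2,910,710,401 ≈ 605,276.4 × g
RCF_min = 1.118 × 10⁻⁵ × 12.9 × (53951)² = 1.118 × 10⁻⁵ × 12.9 × 2,910,710,401 ≈ 419,788.5 × g
ΔRCF = 605,276.4 − 419,788.5 = 185,487.9

≈ 185000 × g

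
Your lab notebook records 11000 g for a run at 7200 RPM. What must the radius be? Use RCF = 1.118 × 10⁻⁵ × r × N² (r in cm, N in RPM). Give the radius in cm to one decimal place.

19.0 cm

RCF = 1.118 × 10⁻⁵ × r × N²
11000 = 1.118 × 10⁻⁵ × r × (7200)²
r = 11000 / (1.118 × 10⁻⁵ × 51,840,000) = 11000 / 579.5712 ≈ 18.980 cm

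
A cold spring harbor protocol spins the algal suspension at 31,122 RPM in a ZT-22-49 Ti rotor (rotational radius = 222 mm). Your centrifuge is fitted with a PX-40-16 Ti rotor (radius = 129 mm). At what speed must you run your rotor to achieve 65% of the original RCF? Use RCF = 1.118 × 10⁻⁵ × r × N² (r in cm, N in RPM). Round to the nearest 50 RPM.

Original rotor: r = 222 mm = 22.2 cm
RCF_original = 1.118 × 10⁻⁵ × 22.2 × (31122)² = 1.118 × 10⁻⁵ × 22.2 × 968,578,884 ≈ 240,397.4 × g
Target RCF = 0.65 × 240,397.4 ≈ 156,258.3 × g
Your rotor: r = 129 mm = 12.9 cm
156,258.3 = 1.118 × 10⁻⁵ × 12.9 × N²
N² = 156,258.3 / (14.4222 × 10⁻⁵) = 1,083,456,754
N ≈ √1,083,456,754 ≈ 32,915.9

≈ 32900 RPM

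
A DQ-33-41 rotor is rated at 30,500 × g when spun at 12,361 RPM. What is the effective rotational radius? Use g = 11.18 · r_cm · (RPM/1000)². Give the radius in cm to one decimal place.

r ≈ 17.9 cm

30500 = 11.18 × r × (12.361)²
r = 30500 / (11.18 × 152.794321) = 30500 / 1708.241 ≈ 17.855 cm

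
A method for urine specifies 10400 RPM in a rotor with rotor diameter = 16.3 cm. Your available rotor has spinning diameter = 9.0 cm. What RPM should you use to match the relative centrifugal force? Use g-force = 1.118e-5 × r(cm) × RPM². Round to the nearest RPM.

Original rotor: r = 16.3 / 2 = 8.15 cm
RCF_original = 1.118 × 10⁻⁵ × 8.15 × (10400)² = 1.118 × 10⁻⁵ × 8.15 × 108,160,000 ≈ 9,855.2 × g
Your rotor: r = 9.0 / 2 = 4.5 cm
9,855.2 = 1.118 × 10⁻⁵ × 4.5 × N²
N² = 9,855.2 / (5.031 × 10⁻⁵) = 195,889,485
N ≈ √195,889,485 ≈ 13,996.1

13996 RPM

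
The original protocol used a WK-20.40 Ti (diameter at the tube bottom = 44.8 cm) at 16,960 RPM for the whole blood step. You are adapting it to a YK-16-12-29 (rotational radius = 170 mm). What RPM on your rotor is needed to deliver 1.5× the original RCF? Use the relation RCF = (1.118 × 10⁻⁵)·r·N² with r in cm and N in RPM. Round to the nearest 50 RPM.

23850 RPM

Original rotor: r = 44.8 / 2 = 22.4 cm
RCF = 1.118 × 10⁻⁵ × r × N²
RCF_original = 1.118 × 10⁻⁵ × 22.4 × (16960)² = 1.118 × 10⁻⁵ × 22.4 × 287,641,600 ≈ 72,034.7 × g
Target RCF = 1.5 × 72,034.7 ≈ 108,052 × g
Your rotor: r = 170 mm = 17.0 cm
108,052 = 1.118 × 10⁻⁵ × 17 × N²
N² = 108,052 / (19.006 × 10⁻⁵) = 568,515,206
N ≈ √568,515,206 ≈ 23,843.6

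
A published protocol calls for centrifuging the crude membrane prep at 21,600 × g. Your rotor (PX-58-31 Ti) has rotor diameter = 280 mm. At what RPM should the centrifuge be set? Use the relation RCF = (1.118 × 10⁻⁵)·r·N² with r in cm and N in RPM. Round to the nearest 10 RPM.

N ≈ 11750 RPM

r = 280 mm / 2 = 140 mm = 14 cm
21,600 = 1.118 × 10⁻⁵ × 14 × N²
N² = 21,600 / (15.652 × 10⁻⁵) = 138,001,533
N ≈ √138,001,533 ≈ 11,747.4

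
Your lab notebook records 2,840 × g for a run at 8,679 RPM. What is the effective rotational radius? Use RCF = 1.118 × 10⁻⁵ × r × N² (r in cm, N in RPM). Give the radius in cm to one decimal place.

≈ 3.4 cm

2840 = 1.118 × 10⁻⁵ × r × (8679)²
r = 2840 / (1.118 × 10⁻⁵ × 75,325,041) = 2840 / 842.134 ≈ 3.372 cm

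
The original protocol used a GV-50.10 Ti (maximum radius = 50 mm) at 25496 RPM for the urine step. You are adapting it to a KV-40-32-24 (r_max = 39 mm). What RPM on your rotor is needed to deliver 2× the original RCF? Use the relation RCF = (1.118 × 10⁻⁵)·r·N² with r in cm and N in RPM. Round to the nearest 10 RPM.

Original rotor: r = 50 mm = 5.0 cm
RCF_original = 1.118 × 10⁻⁵ × 5 × (25496)² = 1.118 × 10⁻⁵ × 5 × 650,046,016 ≈ 36,337.6 × g
Target RCF = 2 × 36,337.6 ≈ 72,675.2 × g
Your rotor: r = 39 mm = 3.9 cm
72,675.2 = 1.118 × 10⁻⁵ × 3.9 × N²
N² = 72,675.2 / (4.3602 × 10⁻⁵) = 1,666,785,927
N ≈ √1,666,785,927 ≈ 40,826.3

≈ 40830 RPM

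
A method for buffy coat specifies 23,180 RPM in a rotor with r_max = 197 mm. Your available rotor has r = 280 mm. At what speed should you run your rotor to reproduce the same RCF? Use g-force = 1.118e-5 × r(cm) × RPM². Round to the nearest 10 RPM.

Original rotor: r = 197 mm = 19.7 cm
RCF = 1.118 × 10⁻⁵ × r × N²
RCF_original = 1.118 × 10⁻⁵ × 19.7 × (23180)² = 1.118 × 10⁻⁵ × 19.7 × 537,312,400 ≈ 118,340.9 × g
Your rotor: r = 280 mm = 28.0 cm
118,340.9 = 1.118 × 10⁻⁵ × 28 × N²
N² = 118,340.9 / (31.304 × 10⁻⁵) = 378,037,631
N ≈ √378,037,631 ≈ 19,443.2

19440 RPM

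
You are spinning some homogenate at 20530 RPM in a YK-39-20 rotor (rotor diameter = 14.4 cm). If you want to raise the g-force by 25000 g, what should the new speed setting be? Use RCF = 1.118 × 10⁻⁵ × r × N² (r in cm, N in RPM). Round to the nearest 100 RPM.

≈ 27100 RPM

r = 14.4 / 2 = 7.2 cm
Current RCF = 1.118 × 10⁻⁵ × 7.2 × (20530)² = 1.118 × 10⁻⁵ × 7.2 × 421,480,900 ≈ 33,927.5 × g
Target RCF = 33,927.5 + 25,000 = 58,927.5 × g
N² = 58,927.5 / (8.0496 × 10⁻⁵) = 732,055,009
N ≈ √732,055,009 ≈ 27,056.5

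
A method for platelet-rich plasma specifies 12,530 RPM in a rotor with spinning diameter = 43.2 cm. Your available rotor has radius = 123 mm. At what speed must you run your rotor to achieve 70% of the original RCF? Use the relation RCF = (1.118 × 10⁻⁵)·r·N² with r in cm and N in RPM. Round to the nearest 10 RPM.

13890 RPM

Original rotor: r = 43.2 / 2 = 21.6 cm
RCF_original = 1.118 × 10⁻⁵ × 21.6 × (12530)² = 1.118 × 10⁻⁵ × 21.6 × 157,000,900 ≈ 37,913.8 × g
Target RCF = 0.7 × 37,913.8 ≈ 26,539.7 × g
Your rotor: r = 123 mm = 12.3 cm
26,539.7 = 1.118 × 10⁻⁵ × 12.3 × N²
N² = 26,539.7 / (13.7514 × 10⁻⁵) = 192,996,349
N ≈ √192,996,349 ≈ 13,892.3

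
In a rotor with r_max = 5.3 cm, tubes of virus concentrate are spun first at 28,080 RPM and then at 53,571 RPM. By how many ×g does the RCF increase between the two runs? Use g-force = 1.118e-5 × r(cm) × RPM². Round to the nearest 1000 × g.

RCF₁ = 1.118 × 10⁻⁵ × 5.3 × (28080)² = 1.118 × 10⁻⁵ × 5.3 × 788,486,400 ≈ 46,721 × g
RCF₂ = 1.118 × 10⁻⁵ × 5.3 × (53571)² = 1.118 × 10⁻⁵ × 5.3 × 2,869,852,041 ≈ 170,050.2 × g
Increase = 170,050.2 − 46,721 = 123,329.2

123000 ×g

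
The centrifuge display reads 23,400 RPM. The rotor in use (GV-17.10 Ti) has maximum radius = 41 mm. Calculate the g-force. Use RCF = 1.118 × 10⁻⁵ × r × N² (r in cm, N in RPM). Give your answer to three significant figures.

RCF ≈ 25100 g

r = 41 mm = 4.1 cm
RCF = 1.118 × 10⁻⁵ × r × N²
RCF = 1.118 × 10⁻⁵ × 4.1 × (23400)² = 1.118 × 10⁻⁵ × 4.1 × 547,560,000 ≈ 25,099.1 × g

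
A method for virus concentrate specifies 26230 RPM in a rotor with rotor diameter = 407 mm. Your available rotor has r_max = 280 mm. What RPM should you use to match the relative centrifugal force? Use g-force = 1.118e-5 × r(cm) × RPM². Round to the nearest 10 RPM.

22360 RPM

Original rotor: r = 407 mm / 2 = 203.5 mm = 20.35 cm
RCF = 1.118 × 10⁻⁵ × r × N²
RCF_original = 1.118 × 10⁻⁵ × 20.35 × (26230)² = 1.118 × 10⁻⁵ × 20.35 × 688,012,900 ≈ 156,531.9 × g
Your rotor: r = 280 mm = 28.0 cm
156,531.9 = 1.118 × 10⁻⁵ × 28 × N²
N² = 156,531.9 / (31.304 × 10⁻⁵) = 500,038,014
N ≈ √500,038,014 ≈ 22,361.5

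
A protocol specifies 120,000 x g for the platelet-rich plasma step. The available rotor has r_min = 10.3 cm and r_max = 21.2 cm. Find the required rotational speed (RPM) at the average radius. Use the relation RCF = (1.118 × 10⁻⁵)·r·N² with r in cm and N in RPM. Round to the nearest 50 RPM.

N ≈ 26100 RPM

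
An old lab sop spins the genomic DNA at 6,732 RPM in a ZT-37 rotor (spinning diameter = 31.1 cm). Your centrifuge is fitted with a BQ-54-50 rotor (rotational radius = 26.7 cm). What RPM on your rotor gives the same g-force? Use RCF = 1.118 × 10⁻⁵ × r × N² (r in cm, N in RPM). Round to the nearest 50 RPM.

Original rotor: r = 31.1 / 2 = 15.55 cm
RCF_original = 1.118 × 10⁻⁵ × 15.55 × (6732)² = 1.118 × 10⁻⁵ × 15.55 × 45,319,824 ≈ 7,878.8 × g
7,878.8 = 1.118 × 10⁻⁵ × 26.7 × N²
N² = 7,878.8 / (29.8506 × 10⁻⁵) = 26,394,109
N ≈ √26,394,109 ≈ 5,137.5

5150 RPM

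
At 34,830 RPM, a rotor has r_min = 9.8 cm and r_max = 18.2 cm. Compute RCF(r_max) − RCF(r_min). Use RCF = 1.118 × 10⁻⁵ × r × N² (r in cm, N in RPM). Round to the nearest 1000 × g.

ΔRCF ≈ 114000 × g

RCF_max = 1.118 × 10⁻⁵ × 18.2 × (34830)² = 1.118 × 10⁻⁵ × 18.2 × 1,213,128,900 ≈ 246,842.6 × g
RCF_min = 1.118 × 10⁻⁵ × 9.8 × (34830)² = 1.118 × 10⁻⁵ × 9.8 × 1,213,128,900 ≈ 132,915.3 × g
ΔRCF = 246,842.6 − 132,915.3 = 113,927.3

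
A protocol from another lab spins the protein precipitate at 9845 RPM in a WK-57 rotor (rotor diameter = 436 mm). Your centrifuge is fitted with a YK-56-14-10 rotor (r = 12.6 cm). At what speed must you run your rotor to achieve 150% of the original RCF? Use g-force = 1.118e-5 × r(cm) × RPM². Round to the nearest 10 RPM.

Original rotor: r = 436 mm / 2 = 218 mm = 21.8 cm
RCF = 1.118 × 10⁻⁵ × r × N²
RCF_original = 1.118 × 10⁻⁵ × 21.8 × (9845)² = 1.118 × 10⁻⁵ × 21.8 × 96,924,025 ≈ 23,622.7 × g
Target RCF = 1.5 × 23,622.7 ≈ 35,434.1 × g
35,434.1 = 1.118 × 10⁻⁵ × 12.6 × N²
N² = 35,434.1 / (14.0868 × 10⁻⁵) = 251,541,159
N ≈ √251,541,159 ≈ 15,860.0

≈ 15860 RPM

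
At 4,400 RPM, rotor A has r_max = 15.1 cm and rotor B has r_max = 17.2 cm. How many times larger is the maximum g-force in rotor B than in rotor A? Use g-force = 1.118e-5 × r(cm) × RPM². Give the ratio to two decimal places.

At fixed N, RCF ∝ r, so RCF_B/RCF_A = r_B/r_A = 17.2 / 15.1 = 1.1391.

1.14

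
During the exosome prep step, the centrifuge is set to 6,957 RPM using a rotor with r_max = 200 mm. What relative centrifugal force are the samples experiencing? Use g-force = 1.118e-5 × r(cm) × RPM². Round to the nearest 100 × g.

r = 200 mm = 20.0 cm
RCF = 1.118 × 10⁻⁵ × 20 × (6957)² = 1.118 × 10⁻⁵ × 20 × 48,399,849 ≈ 10,822.2 × g

≈ 10800 g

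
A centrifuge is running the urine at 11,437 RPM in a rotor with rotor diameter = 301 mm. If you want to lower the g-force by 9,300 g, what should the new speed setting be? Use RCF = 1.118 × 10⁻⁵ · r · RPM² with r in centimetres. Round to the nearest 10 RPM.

r = 301 mm / 2 = 150.5 mm = 15.05 cm
Current RCF = 1.118 × 10⁻⁵ × 15.05 × (11437)² = 1.118 × 10⁻⁵ × 15.05 × 130,804,969 ≈ 22,009.1 × g
Target RCF = 22,009.1 − 9,300 = 12,709.1 × g
N² = 12,709.1 / (16.8259 × 10⁻⁵) = 75,532,958
N ≈ √75,532,958 ≈ 8,691.0

N₂ ≈ 8690 RPM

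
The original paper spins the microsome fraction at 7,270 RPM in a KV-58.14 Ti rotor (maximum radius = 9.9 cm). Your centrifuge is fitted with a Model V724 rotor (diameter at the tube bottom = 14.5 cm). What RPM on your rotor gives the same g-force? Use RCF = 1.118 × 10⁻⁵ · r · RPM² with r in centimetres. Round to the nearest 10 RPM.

8500 RPM

RCF_original = 1.118 × 10⁻⁵ × 9.9 × (7270)² = 1.118 × 10⁻⁵ × 9.9 × 52,852,900 ≈ 5,849.9 × g
Your rotor: r = 14.5 / 2 = 7.25 cm
5,849.9 = 1.118 × 10⁻⁵ × 7.25 × N²
N² = 5,849.9 / (8.1055 × 10⁻⁵) = 72,171,982
N ≈ √72,171,982 ≈ 8,495.4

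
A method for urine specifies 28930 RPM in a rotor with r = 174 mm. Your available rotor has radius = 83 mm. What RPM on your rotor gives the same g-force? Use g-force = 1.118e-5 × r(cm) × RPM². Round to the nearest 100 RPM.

≈ 41900 RPM

Original rotor: r = 174 mm = 17.4 cm
RCF = 1.118 × 10⁻⁵ × r × N²
RCF_original = 1.118 × 10⁻⁵ × 17.4 × (28930)² = 1.118 × 10⁻⁵ × 17.4 × 836,944,900 ≈ 162,812.6 × g
Your rotor: r = 83 mm = 8.3 cm
162,812.6 = 1.118 × 10⁻⁵ × 8.3 × N²
N² = 162,812.6 / (9.2794 × 10⁻⁵) = 1,754,559,562
N ≈ √1,754,559,562 ≈ 41,887.5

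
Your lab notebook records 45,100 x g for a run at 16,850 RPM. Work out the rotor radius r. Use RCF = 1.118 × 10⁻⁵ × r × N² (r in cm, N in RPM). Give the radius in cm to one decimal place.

45100 = 1.118 × 10⁻⁵ × r × (16850)²
r = 45100 / (1.118 × 10⁻⁵ × 283,922,500) = 45100 / 3174.254 ≈ 14.208 cm

14.2 cm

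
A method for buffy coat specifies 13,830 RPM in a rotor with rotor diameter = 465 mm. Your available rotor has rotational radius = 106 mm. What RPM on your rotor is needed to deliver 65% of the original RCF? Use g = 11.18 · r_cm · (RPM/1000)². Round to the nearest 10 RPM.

Original rotor: r = 465 mm / 2 = 232.5 mm = 23.25 cm
RCF_original = 11.18 × 23.25 × (13.83)² = 11.18 × 23.25 × 191.2689 ≈ 49,717.5 × g
Target RCF = 0.65 × 49,717.5 ≈ 32,316.4 × g
Your rotor: r = 106 mm = 10.6 cm
32,316.4 = 11.18 × 10.6 × (N/1000)²
(N/1000)² = 32,316.4 / 118.508 = 272.6938
N = 1000 × √272.6938 ≈ 16,513.4

≈ 16510 RPM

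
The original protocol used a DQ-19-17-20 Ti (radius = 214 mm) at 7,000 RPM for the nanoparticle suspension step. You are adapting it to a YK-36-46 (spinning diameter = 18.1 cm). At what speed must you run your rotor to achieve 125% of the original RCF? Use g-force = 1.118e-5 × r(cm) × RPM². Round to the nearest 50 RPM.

Original rotor: r = 214 mm = 21.4 cm
RCF = 1.118 × 10⁻⁵ × r × N²
RCF_original = 1.118 × 10⁻⁵ × 21.4 × (7000)² = 1.118 × 10⁻⁵ × 21.4 × 49,000,000 ≈ 11,723.3 × g
Target RCF = 1.25 × 11,723.3 ≈ 14,654.1 × g
Your rotor: r = 18.1 / 2 = 9.05 cm
14,654.1 = 1.118 × 10⁻⁵ × 9.05 × N²
N² = 14,654.1 / (10.1179 × 10⁻⁵) = 144,833,414
N ≈ √144,833,414 ≈ 12,034.7

12050 RPM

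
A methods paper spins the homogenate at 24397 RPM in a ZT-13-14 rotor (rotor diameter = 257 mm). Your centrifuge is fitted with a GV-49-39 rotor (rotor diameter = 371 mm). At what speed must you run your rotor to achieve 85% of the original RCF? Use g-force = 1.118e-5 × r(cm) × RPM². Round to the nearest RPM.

≈ 18721 RPM

Original rotor: r = 257 mm / 2 = 128.5 mm = 12.85 cm
RCF_original = 1.118 × 10⁻⁵ × 12.85 × (24397)² = 1.118 × 10⁻⁵ × 12.85 × 595,213,609 ≈ 85,510.2 × g
Target RCF = 0.85 × 85,510.2 ≈ 72,683.7 × g
Your rotor: r = 371 mm / 2 = 185.5 mm = 18.55 cm
72,683.7 = 1.118 × 10⁻⁵ × 18.55 × N²
N² = 72,683.7 / (20.7389 × 10⁻⁵) = 350,470,372
N ≈ √350,470,372 ≈ 18,720.9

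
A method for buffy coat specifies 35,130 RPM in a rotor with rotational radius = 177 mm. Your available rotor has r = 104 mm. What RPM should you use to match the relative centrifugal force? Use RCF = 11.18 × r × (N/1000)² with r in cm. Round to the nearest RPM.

45830 RPM

Original rotor: r = 177 mm = 17.7 cm
RCF_original = 11.18 × 17.7 × (35.13)² = 11.18 × 17.7 × 1,234.1169 ≈ 244,214.5 × g
Your rotor: r = 104 mm = 10.4 cm
244,214.5 = 11.18 × 10.4 × (N/1000)²
(N/1000)² = 244,214.5 / 116.272 = 2100.372
N = 1000 × √2100.372 ≈ 45,829.8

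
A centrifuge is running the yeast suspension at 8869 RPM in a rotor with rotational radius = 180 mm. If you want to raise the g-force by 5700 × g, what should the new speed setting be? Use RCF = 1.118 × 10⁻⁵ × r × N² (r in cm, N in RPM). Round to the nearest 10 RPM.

N₂ ≈ 10340 RPM

r = 180 mm = 18.0 cm
Current RCF = 1.118 × 10⁻⁵ × 18 × (8869)² = 1.118 × 10⁻⁵ × 18 × 78,659,161 ≈ 15,829.4 × g
Target RCF = 15,829.4 + 5,700 = 21,529.4 × g
N² = 21,529.4 / (20.124 × 10⁻⁵) = 106,983,701
N ≈ √106,983,701 ≈ 10,343.3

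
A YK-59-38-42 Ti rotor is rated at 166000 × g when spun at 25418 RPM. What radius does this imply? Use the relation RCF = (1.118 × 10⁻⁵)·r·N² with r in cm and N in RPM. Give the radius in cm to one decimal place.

RCF = 1.118 × 10⁻⁵ × r × N²
166000 = 1.118 × 10⁻⁵ × r × (25418)²
r = 166000 / (1.118 × 10⁻⁵ × 646,074,724) = 166000 / 7223.115 ≈ 22.982 cm

23.0 cm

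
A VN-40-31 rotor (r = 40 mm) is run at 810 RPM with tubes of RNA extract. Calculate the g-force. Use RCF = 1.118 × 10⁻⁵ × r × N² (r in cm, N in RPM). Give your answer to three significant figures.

≈ 29.3 ×g

r = 40 mm = 4.0 cm
RCF = 1.118 × 10⁻⁵ × 4 × (810)² = 1.118 × 10⁻⁵ × 4 × 656,100 ≈ 29.3 × g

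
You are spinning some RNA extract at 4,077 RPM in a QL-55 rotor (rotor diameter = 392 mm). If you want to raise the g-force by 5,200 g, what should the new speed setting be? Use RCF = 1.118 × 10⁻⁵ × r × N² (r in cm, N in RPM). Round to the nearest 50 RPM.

r = 392 mm / 2 = 196 mm = 19.6 cm
Current RCF = 1.118 × 10⁻⁵ × 19.6 × (4077)² = 1.118 × 10⁻⁵ × 19.6 × 16,621,929 ≈ 3,642.3 × g
Target RCF = 3,642.3 + 5,200 = 8,842.3 × g
N² = 8,842.3 / (21.9128 × 10⁻⁵) = 40,352,214
N ≈ √40,352,214 ≈ 6,352.3

N₂ ≈ 6350 RPM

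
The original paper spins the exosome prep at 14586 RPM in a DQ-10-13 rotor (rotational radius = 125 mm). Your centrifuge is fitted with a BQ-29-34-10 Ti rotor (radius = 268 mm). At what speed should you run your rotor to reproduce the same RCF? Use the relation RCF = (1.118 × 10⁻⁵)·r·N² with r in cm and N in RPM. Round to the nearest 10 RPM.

≈ 9960 RPM

Original rotor: r = 125 mm = 12.5 cm
RCF_original = 1.118 × 10⁻⁵ × 12.5 × (14586)² = 1.118 × 10⁻⁵ × 12.5 × 212,751,396 ≈ 29,732 × g
Your rotor: r = 268 mm = 26.8 cm
29,732 = 1.118 × 10⁻⁵ × 26.8 × N²
N² = 29,732 / (29.9624 × 10⁻⁵) = 99,231,036
N ≈ √99,231,036 ≈ 9,961.5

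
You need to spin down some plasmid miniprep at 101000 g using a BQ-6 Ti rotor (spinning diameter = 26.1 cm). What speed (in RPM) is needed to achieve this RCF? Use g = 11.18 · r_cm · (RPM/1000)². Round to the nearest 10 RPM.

N ≈ 26310 RPM

r = 26.1 / 2 = 13.05 cm
101,000 = 11.18 × 13.05 × (N/1000)²
(N/1000)² = 101,000 / 145.899 = 692.2597
N = 1000 × √692.2597 ≈ 26,310.8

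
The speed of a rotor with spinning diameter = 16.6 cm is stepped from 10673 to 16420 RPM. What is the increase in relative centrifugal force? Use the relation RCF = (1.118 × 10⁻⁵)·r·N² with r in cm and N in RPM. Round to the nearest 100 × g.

r = 16.6 / 2 = 8.3 cm
RCF₁ = 1.118 × 10⁻⁵ × 8.3 × (10673)² = 1.118 × 10⁻⁵ × 8.3 × 113,912,929 ≈ 10,570.4 × g
RCF₂ = 1.118 × 10⁻⁵ × 8.3 × (16420)² = 1.118 × 10⁻⁵ × 8.3 × 269,616,400 ≈ 25,018.8 × g
Increase = 25,018.8 − 10,570.4 = 14,448.4

≈ 14400 x g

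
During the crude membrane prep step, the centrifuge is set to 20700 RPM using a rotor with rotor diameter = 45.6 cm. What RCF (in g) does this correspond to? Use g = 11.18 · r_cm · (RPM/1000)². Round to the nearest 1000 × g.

RCF ≈ 109000 g

r = 45.6 / 2 = 22.8 cm
RCF = 11.18 × 22.8 × (20.7)² = 11.18 × 22.8 × 428.49 ≈ 109,223.8 × g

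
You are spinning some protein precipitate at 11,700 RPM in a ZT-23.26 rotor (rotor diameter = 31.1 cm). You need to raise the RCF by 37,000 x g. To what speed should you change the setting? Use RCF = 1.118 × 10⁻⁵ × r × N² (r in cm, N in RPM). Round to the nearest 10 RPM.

N₂ ≈ 18700 RPM

r = 31.1 / 2 = 15.55 cm
Current RCF = 1.118 × 10⁻⁵ × 15.55 × (11700)² = 1.118 × 10⁻⁵ × 15.55 × 136,890,000 ≈ 23,798.2 × g
Target RCF = 23,798.2 + 37,000 = 60,798.2 × g
N² = 60,798.2 / (17.3849 × 10⁻⁵) = 349,718,434
N ≈ √349,718,434 ≈ 18,700.8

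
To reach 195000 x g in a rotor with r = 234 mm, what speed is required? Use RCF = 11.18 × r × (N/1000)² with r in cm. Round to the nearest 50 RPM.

r = 234 mm = 23.4 cm
RCF = 11.18 × r × (N/1000)²
195,000 = 11.18 × 23.4 × (N/1000)²
(N/1000)² = 195,000 / 261.612 = 745.3787
N = 1000 × √745.3787 ≈ 27,301.6

≈ 27300 RPM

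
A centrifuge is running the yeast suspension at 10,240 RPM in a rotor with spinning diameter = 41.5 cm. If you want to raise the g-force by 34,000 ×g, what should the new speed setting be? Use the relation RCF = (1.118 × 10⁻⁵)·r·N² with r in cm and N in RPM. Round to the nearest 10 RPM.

r = 41.5 / 2 = 20.75 cm
Current RCF = 1.118 × 10⁻⁵ × 20.75 × (10240)² = 1.118 × 10⁻⁵ × 20.75 × 104,857,600 ≈ 24,325.4 × g
Target RCF = 24,325.4 + 34,000 = 58,325.4 × g
N² = 58,325.4 / (23.1985 × 10⁻⁵) = 251,418,842
N ≈ √251,418,842 ≈ 15,856.2

≈ 15860 RPM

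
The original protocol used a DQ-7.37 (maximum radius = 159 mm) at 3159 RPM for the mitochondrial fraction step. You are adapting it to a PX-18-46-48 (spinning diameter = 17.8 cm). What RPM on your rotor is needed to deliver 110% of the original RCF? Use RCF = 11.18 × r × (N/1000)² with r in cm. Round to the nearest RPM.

Original rotor: r = 159 mm = 15.9 cm
RCF_original = 11.18 × 15.9 × (3.159)² = 11.18 × 15.9 × 9.979281 ≈ 1,773.9 × g
Target RCF = 1.1 × 1,773.9 ≈ 1,951.3 × g
Your rotor: r = 17.8 / 2 = 8.9 cm
1,951.3 = 11.18 × 8.9 × (N/1000)²
(N/1000)² = 1,951.3 / 99.502 = 19.61066
N = 1000 × √19.61066 ≈ 4,428.4

4428 RPM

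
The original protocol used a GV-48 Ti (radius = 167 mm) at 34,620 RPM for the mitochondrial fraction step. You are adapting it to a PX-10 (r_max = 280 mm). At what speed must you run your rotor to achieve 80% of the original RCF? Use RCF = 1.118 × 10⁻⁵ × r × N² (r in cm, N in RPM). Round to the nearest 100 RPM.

Original rotor: r = 167 mm = 16.7 cm
RCF_original = 1.118 × 10⁻⁵ × 16.7 × (34620)² = 1.118 × 10⁻⁵ × 16.7 × 1,198,544,400 ≈ 223,775.4 × g
Target RCF = 0.8 × 223,775.4 ≈ 179,020.3 × g
Your rotor: r = 280 mm = 28.0 cm
179,020.3 = 1.118 × 10⁻⁵ × 28 × N²
N² = 179,020.3 / (31.304 × 10⁻⁵) = 571,876,757
N ≈ √571,876,757 ≈ 23,913.9

≈ 23900 RPM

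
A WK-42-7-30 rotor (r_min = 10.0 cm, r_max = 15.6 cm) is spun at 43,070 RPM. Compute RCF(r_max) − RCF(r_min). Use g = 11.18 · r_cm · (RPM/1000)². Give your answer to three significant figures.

116000 × g

RCF_max = 11.18 × 15.6 × (43.07)² = 11.18 × 15.6 × 1,855.0249 ≈ 323,531.2 × g
RCF_min = 11.18 × 10 × (43.07)² = 11.18 × 10 × 1,855.0249 ≈ 207,391.8 × g
ΔRCF = 323,531.2 − 207,391.8 = 116,139.4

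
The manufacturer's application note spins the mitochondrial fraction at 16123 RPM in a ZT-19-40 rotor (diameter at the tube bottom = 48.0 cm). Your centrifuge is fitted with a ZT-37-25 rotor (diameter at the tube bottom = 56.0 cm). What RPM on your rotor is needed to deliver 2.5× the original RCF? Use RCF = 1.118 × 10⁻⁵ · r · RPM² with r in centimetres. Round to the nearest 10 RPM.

Original rotor: r = 48.0 / 2 = 24 cm
RCF = 1.118 × 10⁻⁵ × r × N²
RCF_original = 1.118 × 10⁻⁵ × 24 × (16123)² = 1.118 × 10⁻⁵ × 24 × 259,951,129 ≈ 69,750.1 × g
Target RCF = 2.5 × 69,750.1 ≈ 174,375.2 × g
Your rotor: r = 56.0 / 2 = 28 cm
174,375.2 = 1.118 × 10⁻⁵ × 28 × N²
N² = 174,375.2 / (31.304 × 10⁻⁵) = 557,038,078
N ≈ √557,038,078 ≈ 23,601.7

23600 RPM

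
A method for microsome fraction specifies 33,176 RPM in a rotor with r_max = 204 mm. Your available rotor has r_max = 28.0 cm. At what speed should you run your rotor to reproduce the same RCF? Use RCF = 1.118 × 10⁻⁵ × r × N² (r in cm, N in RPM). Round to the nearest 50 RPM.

Original rotor: r = 204 mm = 20.4 cm
RCF_original = 1.118 × 10⁻⁵ × 20.4 × (33176)² = 1.118 × 10⁻⁵ × 20.4 × 1,100,646,976 ≈ 251,026.8 × g
251,026.8 = 1.118 × 10⁻⁵ × 28 × N²
N² = 251,026.8 / (31.304 × 10⁻⁵) = 801,900,077
N ≈ √801,900,077 ≈ 28,317.8

28300 RPM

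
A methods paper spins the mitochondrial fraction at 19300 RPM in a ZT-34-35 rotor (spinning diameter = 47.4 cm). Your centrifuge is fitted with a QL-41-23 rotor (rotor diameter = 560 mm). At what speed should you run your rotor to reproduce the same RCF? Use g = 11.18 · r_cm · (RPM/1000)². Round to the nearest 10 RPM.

17760 RPM

Original rotor: r = 47.4 / 2 = 23.7 cm
RCF_original = 11.18 × 23.7 × (19.3)² = 11.18 × 23.7 × 372.49 ≈ 98,697.2 × g
Your rotor: r = 560 mm / 2 = 280 mm = 28 cm
98,697.2 = 11.18 × 28 × (N/1000)²
(N/1000)² = 98,697.2 / 313.04 = 315.2862
N = 1000 × √315.2862 ≈ 17,756.3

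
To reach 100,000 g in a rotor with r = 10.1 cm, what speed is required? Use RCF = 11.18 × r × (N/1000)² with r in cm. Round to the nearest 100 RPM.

RCF = 11.18 × r × (N/1000)²
100,000 = 11.18 × 10.1 × (N/1000)²
(N/1000)² = 100,000 / 112.918 = 885.5984
N = 1000 × √885.5984 ≈ 29,759.0

N ≈ 29800 RPM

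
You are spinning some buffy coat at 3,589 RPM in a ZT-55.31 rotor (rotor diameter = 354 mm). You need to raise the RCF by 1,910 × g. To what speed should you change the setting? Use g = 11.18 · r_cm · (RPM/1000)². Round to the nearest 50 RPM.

r = 354 mm / 2 = 177 mm = 17.7 cm
Current RCF = 11.18 × 17.7 × (3.589)² = 11.18 × 17.7 × 12.880921 ≈ 2,549 × g
Target RCF = 2,549 + 1,910 = 4,459 × g
(N/1000)² = 4,459 / 197.886 = 22.53318
N = 1000 × √22.53318 ≈ 4,746.9

≈ 4750 RPM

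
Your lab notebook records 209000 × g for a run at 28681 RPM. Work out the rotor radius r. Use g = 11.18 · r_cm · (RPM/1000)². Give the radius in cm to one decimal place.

r ≈ 22.7 cm

209000 = 11.18 × r × (28.681)²
r = 209000 / (11.18 × 822.599761) = 209000 / 9196.665 ≈ 22.726 cm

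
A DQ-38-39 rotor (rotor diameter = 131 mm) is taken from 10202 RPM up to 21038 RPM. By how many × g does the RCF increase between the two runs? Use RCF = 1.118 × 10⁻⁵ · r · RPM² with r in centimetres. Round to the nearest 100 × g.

≈ 24800 × g

r = 131 mm / 2 = 65.5 mm = 6.55 cm
RCF₁ = 1.118 × 10⁻⁵ × 6.55 × (10202)² = 1.118 × 10⁻⁵ × 6.55 × 104,080,804 ≈ 7,621.7 × g
RCF₂ = 1.118 × 10⁻⁵ × 6.55 × (21038)² = 1.118 × 10⁻⁵ × 6.55 × 442,597,444 ≈ 32,411 × g
Increase = 32,411 − 7,621.7 = 24,789.3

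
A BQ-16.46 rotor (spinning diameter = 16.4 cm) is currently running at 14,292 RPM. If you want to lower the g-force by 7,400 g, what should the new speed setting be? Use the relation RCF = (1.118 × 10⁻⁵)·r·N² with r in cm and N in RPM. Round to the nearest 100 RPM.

≈ 11100 RPM

r = 16.4 / 2 = 8.2 cm
Current RCF = 1.118 × 10⁻⁵ × 8.2 × (14292)² = 1.118 × 10⁻⁵ × 8.2 × 204,261,264 ≈ 18,725.9 × g
Target RCF = 18,725.9 − 7,400 = 11,325.9 × g
N² = 11,325.9 / (9.1676 × 10⁻⁵) = 123,542,694
N ≈ √123,542,694 ≈ 11,115.0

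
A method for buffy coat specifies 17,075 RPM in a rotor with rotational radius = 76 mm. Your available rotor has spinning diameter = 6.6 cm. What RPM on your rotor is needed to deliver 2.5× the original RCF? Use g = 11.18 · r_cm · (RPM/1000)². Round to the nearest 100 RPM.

Original rotor: r = 76 mm = 7.6 cm
RCF = 11.18 × r × (N/1000)²
RCF_original = 11.18 × 7.6 × (17.075)² = 11.18 × 7.6 × 291.555625 ≈ 24,772.9 × g
Target RCF = 2.5 × 24,772.9 ≈ 61,932.2 × g
Your rotor: r = 6.6 / 2 = 3.3 cm
61,932.2 = 11.18 × 3.3 × (N/1000)²
(N/1000)² = 61,932.2 / 36.894 = 1678.652
N = 1000 × √1678.652 ≈ 40,971.4

41000 RPM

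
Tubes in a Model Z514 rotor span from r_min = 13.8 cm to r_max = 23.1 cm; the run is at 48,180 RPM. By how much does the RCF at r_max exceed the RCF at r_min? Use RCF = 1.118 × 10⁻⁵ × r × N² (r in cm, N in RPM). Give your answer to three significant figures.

RCF_max = 1.118 × 10⁻⁵ × 23.1 × (48180)² = 1.118 × 10⁻⁵ × 23.1 × 2,321,312,400 ≈ 599,497.5 × g
RCF_min = 1.118 × 10⁻⁵ × 13.8 × (48180)² = 1.118 × 10⁻⁵ × 13.8 × 2,321,312,400 ≈ 358,141.4 × g
ΔRCF = 599,497.5 − 358,141.4 = 241,356.1

241000 x g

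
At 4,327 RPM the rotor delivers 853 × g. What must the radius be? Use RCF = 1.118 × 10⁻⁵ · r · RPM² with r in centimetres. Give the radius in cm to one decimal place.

853 = 1.118 × 10⁻⁵ × r × (4327)²
r = 853 / (1.118 × 10⁻⁵ × 18,722,929) = 853 / 209.3223 ≈ 4.075 cm

≈ 4.1 cm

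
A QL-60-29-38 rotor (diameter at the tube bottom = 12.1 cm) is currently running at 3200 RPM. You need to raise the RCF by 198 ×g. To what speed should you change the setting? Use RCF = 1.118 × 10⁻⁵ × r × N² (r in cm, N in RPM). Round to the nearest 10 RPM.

3630 RPM

r = 12.1 / 2 = 6.05 cm
Current RCF = 1.118 × 10⁻⁵ × 6.05 × (3200)² = 1.118 × 10⁻⁵ × 6.05 × 10,240,000 ≈ 692.6 × g
Target RCF = 692.6 + 198 = 890.6 × g
N² = 890.6 / (6.7639 × 10⁻⁵) = 13,166,960
N ≈ √13,166,960 ≈ 3,628.6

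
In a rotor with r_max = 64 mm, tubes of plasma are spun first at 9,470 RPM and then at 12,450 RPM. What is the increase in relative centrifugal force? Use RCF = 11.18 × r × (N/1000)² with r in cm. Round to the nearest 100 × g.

r = 64 mm = 6.4 cm
RCF₁ = 11.18 × 6.4 × (9.47)² = 11.18 × 6.4 × 89.6809 ≈ 6,416.8 × g
RCF₂ = 11.18 × 6.4 × (12.45)² = 11.18 × 6.4 × 155.0025 ≈ 11,090.7 × g
Increase = 11,090.7 − 6,416.8 = 4,673.9

4700 g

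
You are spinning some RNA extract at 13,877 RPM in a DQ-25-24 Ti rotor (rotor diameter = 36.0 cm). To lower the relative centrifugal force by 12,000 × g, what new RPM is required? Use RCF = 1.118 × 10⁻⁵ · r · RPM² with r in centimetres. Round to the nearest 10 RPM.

r = 36.0 / 2 = 18 cm
Current RCF = 1.118 × 10⁻⁵ × 18 × (13877)² = 1.118 × 10⁻⁵ × 18 × 192,571,129 ≈ 38,753 × g
Target RCF = 38,753 − 12,000 = 26,753 × g
N² = 26,753 / (20.124 × 10⁻⁵) = 132,940,767
N ≈ √132,940,767 ≈ 11,530.0

≈ 11530 RPM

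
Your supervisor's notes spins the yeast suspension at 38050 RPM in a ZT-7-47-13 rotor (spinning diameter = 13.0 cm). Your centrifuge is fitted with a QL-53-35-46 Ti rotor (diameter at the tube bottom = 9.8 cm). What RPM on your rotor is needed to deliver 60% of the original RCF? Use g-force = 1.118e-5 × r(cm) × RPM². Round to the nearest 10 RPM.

Original rotor: r = 13.0 / 2 = 6.5 cm
RCF_original = 1.118 × 10⁻⁵ × 6.5 × (38050)² = 1.118 × 10⁻⁵ × 6.5 × 1,447,802,500 ≈ 105,211.8 × g
Target RCF = 0.6 × 105,211.8 ≈ 63,127.1 × g
Your rotor: r = 9.8 / 2 = 4.9 cm
63,127.1 = 1.118 × 10⁻⁵ × 4.9 × N²
N² = 63,127.1 / (5.4782 × 10⁻⁵) = 1,152,332,883
N ≈ √1,152,332,883 ≈ 33,946.0

33950 RPM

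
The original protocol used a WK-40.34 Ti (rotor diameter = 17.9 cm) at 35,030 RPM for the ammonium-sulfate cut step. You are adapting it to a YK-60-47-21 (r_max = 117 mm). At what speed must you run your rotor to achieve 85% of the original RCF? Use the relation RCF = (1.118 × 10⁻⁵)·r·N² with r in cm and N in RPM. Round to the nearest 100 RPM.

Original rotor: r = 17.9 / 2 = 8.95 cm
RCF_original = 1.118 × 10⁻⁵ × 8.95 × (35030)² = 1.118 × 10⁻⁵ × 8.95 × 1,227,100,900 ≈ 122,784.9 × g
Target RCF = 0.85 × 122,784.9 ≈ 104,367.2 × g
Your rotor: r = 117 mm = 11.7 cm
104,367.2 = 1.118 × 10⁻⁵ × 11.7 × N²
N² = 104,367.2 / (13.0806 × 10⁻⁵) = 797,877,773
N ≈ √797,877,773 ≈ 28,246.7

≈ 28200 RPM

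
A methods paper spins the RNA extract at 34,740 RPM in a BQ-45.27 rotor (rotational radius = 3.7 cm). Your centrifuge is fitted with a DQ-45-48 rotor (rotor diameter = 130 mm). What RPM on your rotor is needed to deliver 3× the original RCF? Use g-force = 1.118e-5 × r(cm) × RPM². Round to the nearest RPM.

RCF = 1.118 × 10⁻⁵ × r × N²
RCF_original = 1.118 × 10⁻⁵ × 3.7 × (34740)² = 1.118 × 10⁻⁵ × 3.7 × 1,206,867,600 ≈ 49,923.3 × g
Target RCF = 3 × 49,923.3 ≈ 149,769.9 × g
Your rotor: r = 130 mm / 2 = 65 mm = 6.5 cm
149,769.9 = 1.118 × 10⁻⁵ × 6.5 × N²
N² = 149,769.9 / (7.267 × 10⁻⁵) = 2,060,959,130
N ≈ √2,060,959,130 ≈ 45,397.8

≈ 45398 RPM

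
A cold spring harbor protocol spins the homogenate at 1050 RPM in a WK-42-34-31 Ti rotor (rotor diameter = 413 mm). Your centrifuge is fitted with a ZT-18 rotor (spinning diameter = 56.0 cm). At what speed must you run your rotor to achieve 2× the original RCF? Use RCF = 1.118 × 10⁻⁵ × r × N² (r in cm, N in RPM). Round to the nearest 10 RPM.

Original rotor: r = 413 mm / 2 = 206.5 mm = 20.65 cm
RCF_original = 1.118 × 10⁻⁵ × 20.65 × (1050)² = 1.118 × 10⁻⁵ × 20.65 × 1,102,500 ≈ 254.5 × g
Target RCF = 2 × 254.5 ≈ 509 × g
Your rotor: r = 56.0 / 2 = 28 cm
509 = 1.118 × 10⁻⁵ × 28 × N²
N² = 509 / (31.304 × 10⁻⁵) = 1,625,990
N ≈ √1,625,990 ≈ 1,275.1

≈ 1280 RPM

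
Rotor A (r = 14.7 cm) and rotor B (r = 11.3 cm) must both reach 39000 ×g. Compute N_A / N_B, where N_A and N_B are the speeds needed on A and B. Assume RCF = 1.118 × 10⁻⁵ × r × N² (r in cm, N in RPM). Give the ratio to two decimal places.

0.88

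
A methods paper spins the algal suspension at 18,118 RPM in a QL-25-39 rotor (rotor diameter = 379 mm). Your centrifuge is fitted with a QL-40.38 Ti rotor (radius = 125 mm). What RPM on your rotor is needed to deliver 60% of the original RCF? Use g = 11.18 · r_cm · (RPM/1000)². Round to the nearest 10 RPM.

Original rotor: r = 379 mm / 2 = 189.5 mm = 18.95 cm
RCF_original = 11.18 × 18.95 × (18.118)² = 11.18 × 18.95 × 328.261924 ≈ 69,545.9 × g
Target RCF = 0.6 × 69,545.9 ≈ 41,727.5 × g
Your rotor: r = 125 mm = 12.5 cm
41,727.5 = 11.18 × 12.5 × (N/1000)²
(N/1000)² = 41,727.5 / 139.75 = 298.5868
N = 1000 × √298.5868 ≈ 17,279.7

≈ 17280 RPM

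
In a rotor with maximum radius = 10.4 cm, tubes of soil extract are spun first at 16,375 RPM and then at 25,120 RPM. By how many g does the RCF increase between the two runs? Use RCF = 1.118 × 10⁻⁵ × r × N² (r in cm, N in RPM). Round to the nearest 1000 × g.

42000 g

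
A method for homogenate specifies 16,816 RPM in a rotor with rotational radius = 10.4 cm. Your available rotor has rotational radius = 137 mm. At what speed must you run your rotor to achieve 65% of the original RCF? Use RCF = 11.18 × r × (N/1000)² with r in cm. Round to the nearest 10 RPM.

RCF_original = 11.18 × 10.4 × (16.816)² = 11.18 × 10.4 × 282.777856 ≈ 32,879.1 × g
Target RCF = 0.65 × 32,879.1 ≈ 21,371.4 × g
Your rotor: r = 137 mm = 13.7 cm
21,371.4 = 11.18 × 13.7 × (N/1000)²
(N/1000)² = 21,371.4 / 153.166 = 139.531
N = 1000 × √139.531 ≈ 11,812.3

11810 RPM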